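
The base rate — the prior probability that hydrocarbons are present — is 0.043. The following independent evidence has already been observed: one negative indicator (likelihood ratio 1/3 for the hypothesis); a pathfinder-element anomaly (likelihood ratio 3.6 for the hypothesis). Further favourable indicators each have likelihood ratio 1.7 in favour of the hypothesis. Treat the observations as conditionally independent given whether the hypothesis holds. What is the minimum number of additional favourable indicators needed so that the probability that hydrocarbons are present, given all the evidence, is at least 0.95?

Prior odds = 0.043/0.957 = 43/957.
Combined Bayes factor of the evidence already in hand = (1/3) × 3.6 = 1.2.
Odds after that evidence = (43/957) × 1.2 = 86/1595.
Target odds = 0.95/0.05 = 19.
Need 1.7ⁿ ≥ 19 ÷ (86/1595) = 30305/86.
1.7¹¹ ≈342.719 falls short of 30305/86 but 1.7¹² ≈582.622 reaches it, so n = 12.

12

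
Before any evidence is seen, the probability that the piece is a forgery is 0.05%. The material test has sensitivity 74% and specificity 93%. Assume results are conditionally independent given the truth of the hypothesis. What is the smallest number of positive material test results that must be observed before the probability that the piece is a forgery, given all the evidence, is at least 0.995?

6

Prior odds: 0.0005 ÷ 0.9995 = 1/1999.
False-positive rate = 1 − 0.93 = 0.07; likelihood ratio of a positive = 0.74/0.07 = 74/7.
Target posterior odds = 0.995/0.005 = 199.
Require (74/7)ⁿ ≥ 199 ÷ (1/1999) = 397801.
(74/7)⁵ ≈132029 falls short of 397801 but (74/7)⁶ ≈1.39573e+06 reaches it, so n = 6.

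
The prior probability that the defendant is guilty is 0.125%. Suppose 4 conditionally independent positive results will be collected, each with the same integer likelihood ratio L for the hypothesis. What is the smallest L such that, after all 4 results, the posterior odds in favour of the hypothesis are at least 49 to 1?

Prior odds = 0.00125/0.99875 = 1/799.
Target odds = 49.
Need L⁴ ≥ 49 ÷ (1/799) = 39151.
14⁴ = 38416 < 39151 ≤ 50625 = 15⁴, so L = 15.

15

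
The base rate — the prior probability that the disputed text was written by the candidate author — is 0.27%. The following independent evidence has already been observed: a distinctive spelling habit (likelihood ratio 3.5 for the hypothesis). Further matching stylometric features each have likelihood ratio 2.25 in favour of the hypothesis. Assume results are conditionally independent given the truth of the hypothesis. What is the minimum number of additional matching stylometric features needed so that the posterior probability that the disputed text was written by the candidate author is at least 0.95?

Prior odds = 0.0027/0.9973 = 27/9973.
Bayes factor of the evidence already in hand = 3.5.
Odds after that evidence = (27/9973) × 3.5 = 189/19946.
Target odds = 0.95/0.05 = 19.
Need 2.25ⁿ ≥ 19 ÷ (189/19946) = 378974/189.
2.25⁹ = 387420489/262144 falls short of 378974/189 but 2.25¹⁰ ≈3325.26 reaches it, so n = 10.

10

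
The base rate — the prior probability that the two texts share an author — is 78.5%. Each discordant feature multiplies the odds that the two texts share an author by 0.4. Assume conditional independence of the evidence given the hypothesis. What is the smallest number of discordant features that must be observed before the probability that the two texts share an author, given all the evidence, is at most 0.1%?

9

Prior odds = 0.785/0.215 = 157/43.
Likelihood ratio per discordant feature = 0.4.
Target odds: 0.001 ÷ 0.999 = 1/999.
Require 0.4ⁿ ≤ 1/999 ÷ (157/43) = 43/156843.
0.4⁸ = 256/390625 is still above 43/156843 but 0.4⁹ = 512/1953125 is at or below it, so n = 9.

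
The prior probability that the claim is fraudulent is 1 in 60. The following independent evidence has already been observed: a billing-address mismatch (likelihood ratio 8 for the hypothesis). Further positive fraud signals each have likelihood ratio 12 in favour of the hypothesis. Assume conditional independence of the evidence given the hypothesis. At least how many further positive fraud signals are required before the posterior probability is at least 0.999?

4

Prior odds = (1/60)/(59/60) = 1/59.
Bayes factor of the evidence already in hand = 8.
Odds after that evidence = (1/59) × 8 = 8/59.
Target odds = 0.999/0.001 = 999.
Need 12ⁿ ≥ 999 ÷ (8/59) = 7367.625.
12³ = 1728 falls short of 7367.625 but 12⁴ = 20736 reaches it, so n = 4.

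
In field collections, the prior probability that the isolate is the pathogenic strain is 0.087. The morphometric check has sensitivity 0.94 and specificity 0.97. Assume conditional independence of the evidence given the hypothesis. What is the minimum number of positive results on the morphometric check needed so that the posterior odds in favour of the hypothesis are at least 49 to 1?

2

Prior odds: 0.087 ÷ 0.913 = 87/913.
False-positive rate = 1 − 0.97 = 0.03; likelihood ratio of a positive = 0.94/0.03 = 94/3.
Target odds = 49.
Require (94/3)ⁿ ≥ 49 ÷ (87/913) = 44737/87.
(94/3)¹ = 94/3 falls short of 44737/87 but (94/3)² = 8836/9 reaches it, so n = 2.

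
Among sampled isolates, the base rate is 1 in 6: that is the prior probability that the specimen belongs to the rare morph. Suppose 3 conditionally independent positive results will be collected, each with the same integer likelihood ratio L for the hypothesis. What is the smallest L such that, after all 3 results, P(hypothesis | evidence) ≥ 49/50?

Prior odds = (1/6)/(5/6) = 0.2.
Target odds = 0.98/0.02 = 49.
Need L³ ≥ 49 ÷ 0.2 = 245.
6³ = 216 < 245 ≤ 343 = 7³, so L = 7.

7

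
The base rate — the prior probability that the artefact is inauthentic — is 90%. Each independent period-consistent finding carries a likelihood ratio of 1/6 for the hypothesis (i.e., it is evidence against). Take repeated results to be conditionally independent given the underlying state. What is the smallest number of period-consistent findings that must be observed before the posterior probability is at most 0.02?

4

Prior odds = 0.9/0.1 = 9.
Likelihood ratio per period-consistent finding = 1/6.
Target posterior odds = 0.02/0.98 = 1/49.
Need 9 × (1/6)ⁿ ≤ 1/49, i.e. (1/6)ⁿ ≤ 1/441.
(1/6)³ = 1/216 is still above 1/441 but (1/6)⁴ = 1/1296 is at or below it, so n = 4.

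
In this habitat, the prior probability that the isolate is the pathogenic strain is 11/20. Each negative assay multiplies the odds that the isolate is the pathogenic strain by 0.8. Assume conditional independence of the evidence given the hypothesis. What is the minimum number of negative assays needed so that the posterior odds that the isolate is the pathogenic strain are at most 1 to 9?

11

Prior odds: 0.55 ÷ 0.45 = 11/9.
Likelihood ratio per negative assay = 0.8.
Target odds = 1/9.
Need (11/9) × 0.8ⁿ ≤ 1/9, i.e. 0.8ⁿ ≤ 1/11.
0.8¹⁰ = 1048576/9765625 is still above 1/11 but 0.8¹¹ = 4194304/48828125 is at or below it, so n = 11.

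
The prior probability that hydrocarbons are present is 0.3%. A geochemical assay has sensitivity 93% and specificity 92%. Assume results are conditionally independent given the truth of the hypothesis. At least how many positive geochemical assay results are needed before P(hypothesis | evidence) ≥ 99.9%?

6

Prior odds: 0.003 ÷ 0.997 = 3/997.
False-positive rate = 1 − 0.92 = 0.08; likelihood ratio of a positive = 0.93/0.08 = 11.625.
Target posterior odds = 0.999/0.001 = 999.
Need (3/997) × 11.625ⁿ ≥ 999, i.e. 11.625ⁿ ≥ 332001.
11.625⁵ ≈212307 falls short of 332001 but 11.625⁶ ≈2.46807e+06 reaches it, so n = 6.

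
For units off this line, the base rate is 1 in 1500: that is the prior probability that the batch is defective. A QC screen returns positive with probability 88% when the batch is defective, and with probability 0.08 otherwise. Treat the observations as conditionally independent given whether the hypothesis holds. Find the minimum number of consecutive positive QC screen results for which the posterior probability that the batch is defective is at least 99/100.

5

Prior odds: (1/1500) ÷ (1499/1500) = 1/1499.
Likelihood ratio of a positive result = 0.88/0.08 = 11.
Target posterior odds = 0.99/0.01 = 99.
Need (1/1499) × 11ⁿ ≥ 99, i.e. 11ⁿ ≥ 148401.
11⁴ = 14641 falls short of 148401 but 11⁵ = 161051 reaches it, so n = 5.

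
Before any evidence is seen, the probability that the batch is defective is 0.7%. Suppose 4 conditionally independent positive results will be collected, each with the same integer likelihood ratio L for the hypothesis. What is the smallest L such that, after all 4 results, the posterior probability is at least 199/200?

Prior odds = 0.007/0.993 = 7/993.
Target odds = 0.995/0.005 = 199.
Need L⁴ ≥ 199 ÷ (7/993) = 197607/7.
12⁴ = 20736 < 197607/7 ≤ 28561 = 13⁴, so L = 13.

13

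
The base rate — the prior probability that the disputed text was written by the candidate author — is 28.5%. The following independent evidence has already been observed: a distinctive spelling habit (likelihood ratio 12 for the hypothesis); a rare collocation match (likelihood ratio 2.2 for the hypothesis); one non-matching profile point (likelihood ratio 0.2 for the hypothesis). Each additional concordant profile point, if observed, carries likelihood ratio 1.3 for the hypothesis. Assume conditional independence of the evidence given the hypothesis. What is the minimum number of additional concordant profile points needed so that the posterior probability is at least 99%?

15

Prior odds = 0.285/0.715 = 57/143.
Combined Bayes factor of the evidence already in hand = 12 × 2.2 × 0.2 = 5.28.
Odds after that evidence = (57/143) × 5.28 = 684/325.
Target odds = 0.99/0.01 = 99.
Need 1.3ⁿ ≥ 99 ÷ (684/325) = 3575/76.
1.3¹⁴ ≈39.3738 falls short of 3575/76 but 1.3¹⁵ ≈51.1859 reaches it, so n = 15.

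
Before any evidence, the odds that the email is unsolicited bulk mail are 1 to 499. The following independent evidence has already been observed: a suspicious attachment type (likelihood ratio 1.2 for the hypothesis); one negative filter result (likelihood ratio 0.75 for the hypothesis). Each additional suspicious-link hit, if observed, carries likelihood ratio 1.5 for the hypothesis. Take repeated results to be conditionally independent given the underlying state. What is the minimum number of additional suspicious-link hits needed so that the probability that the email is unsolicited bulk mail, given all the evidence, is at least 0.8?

20

Prior odds = 1/499.
Combined Bayes factor of the evidence already in hand = 1.2 × 0.75 = 0.9.
Odds after that evidence = (1/499) × 0.9 = 9/4990.
Target odds = 0.8/0.2 = 4.
Need 1.5ⁿ ≥ 4 ÷ (9/4990) = 19960/9.
1.5¹⁹ ≈2216.84 falls short of 19960/9 but 1.5²⁰ ≈3325.26 reaches it, so n = 20.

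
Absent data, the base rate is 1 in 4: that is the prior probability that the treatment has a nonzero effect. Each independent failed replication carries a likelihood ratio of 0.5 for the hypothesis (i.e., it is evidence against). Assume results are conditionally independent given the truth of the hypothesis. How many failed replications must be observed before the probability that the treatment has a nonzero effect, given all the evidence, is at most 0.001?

9

Prior odds: 0.25 ÷ 0.75 = 1/3.
Likelihood ratio per failed replication = 0.5.
Target odds: 0.001 ÷ 0.999 = 1/999.
Require 0.5ⁿ ≤ 1/999 ÷ (1/3) = 1/333.
0.5⁸ = 0.00390625 is still above 1/333 but 0.5⁹ = 0.001953125 is at or below it, so n = 9.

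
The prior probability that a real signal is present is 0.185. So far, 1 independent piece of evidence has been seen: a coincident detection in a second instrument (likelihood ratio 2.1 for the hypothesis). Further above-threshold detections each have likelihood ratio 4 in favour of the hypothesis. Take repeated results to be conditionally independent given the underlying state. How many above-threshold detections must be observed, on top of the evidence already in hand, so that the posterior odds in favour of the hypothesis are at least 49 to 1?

4

Prior odds = 0.185/0.815 = 37/163.
Bayes factor of the evidence already in hand = 2.1.
Odds after that evidence = (37/163) × 2.1 = 777/1630.
Target odds = 49.
Need 4ⁿ ≥ 49 ÷ (777/1630) = 11410/111.
4³ = 64 falls short of 11410/111 but 4⁴ = 256 reaches it, so n = 4.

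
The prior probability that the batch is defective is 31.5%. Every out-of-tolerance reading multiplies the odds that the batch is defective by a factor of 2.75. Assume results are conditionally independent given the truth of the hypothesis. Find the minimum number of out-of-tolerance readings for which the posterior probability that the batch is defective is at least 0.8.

3

Prior odds = 0.315/0.685 = 63/137.
Likelihood ratio per out-of-tolerance reading = 2.75.
Target odds: 0.8 ÷ 0.2 = 4.
Need (63/137) × 2.75ⁿ ≥ 4, i.e. 2.75ⁿ ≥ 548/63.
2.75² = 7.5625 falls short of 548/63 but 2.75³ = 20.796875 reaches it, so n = 3.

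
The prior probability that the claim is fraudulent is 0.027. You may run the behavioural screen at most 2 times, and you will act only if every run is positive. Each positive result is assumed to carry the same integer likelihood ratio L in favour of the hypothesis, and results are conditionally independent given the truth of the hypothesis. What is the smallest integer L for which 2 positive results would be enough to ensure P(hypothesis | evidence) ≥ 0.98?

Prior odds = 0.027/0.973 = 27/973.
Target odds = 0.98/0.02 = 49.
Need L² ≥ 49 ÷ (27/973) = 47677/27.
42² = 1764 < 47677/27 ≤ 1849 = 43², so L = 43.

43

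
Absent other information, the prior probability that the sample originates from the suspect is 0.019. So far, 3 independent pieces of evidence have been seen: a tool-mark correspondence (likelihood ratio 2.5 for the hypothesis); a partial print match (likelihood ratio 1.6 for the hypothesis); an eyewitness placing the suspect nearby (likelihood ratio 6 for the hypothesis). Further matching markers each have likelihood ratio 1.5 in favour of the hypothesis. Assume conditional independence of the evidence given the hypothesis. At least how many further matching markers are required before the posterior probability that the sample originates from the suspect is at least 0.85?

7

Prior odds = 0.019/0.981 = 19/981.
Combined Bayes factor of the evidence already in hand = 2.5 × 1.6 × 6 = 24.
Odds after that evidence = (19/981) × 24 = 152/327.
Target odds = 0.85/0.15 = 17/3.
Need 1.5ⁿ ≥ 17/3 ÷ (152/327) = 1853/152.
1.5⁶ = 11.390625 falls short of 1853/152 but 1.5⁷ = 17.0859375 reaches it, so n = 7.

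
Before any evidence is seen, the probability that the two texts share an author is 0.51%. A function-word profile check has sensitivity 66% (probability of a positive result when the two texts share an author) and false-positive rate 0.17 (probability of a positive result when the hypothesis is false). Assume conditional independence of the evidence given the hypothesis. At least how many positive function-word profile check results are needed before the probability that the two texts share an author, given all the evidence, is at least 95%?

7

Prior odds: 0.0051 ÷ 0.9949 = 51/9949.
Likelihood ratio of a positive result = 0.66/0.17 = 66/17.
Target posterior odds = 0.95/0.05 = 19.
Need (51/9949) × (66/17)ⁿ ≥ 19, i.e. (66/17)ⁿ ≥ 189031/51.
(66/17)⁶ ≈3424.29 falls short of 189031/51 but (66/17)⁷ ≈13294.3 reaches it, so n = 7.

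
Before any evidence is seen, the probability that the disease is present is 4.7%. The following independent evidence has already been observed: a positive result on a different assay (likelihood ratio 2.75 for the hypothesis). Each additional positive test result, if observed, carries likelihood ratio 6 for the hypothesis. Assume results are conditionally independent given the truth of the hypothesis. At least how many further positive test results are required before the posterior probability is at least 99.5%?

Prior odds = 0.047/0.953 = 47/953.
Bayes factor of the evidence already in hand = 2.75.
Odds after that evidence = (47/953) × 2.75 = 517/3812.
Target odds = 0.995/0.005 = 199.
Need 6ⁿ ≥ 199 ÷ (517/3812) = 758588/517.
6⁴ = 1296 falls short of 758588/517 but 6⁵ = 7776 reaches it, so n = 5.

5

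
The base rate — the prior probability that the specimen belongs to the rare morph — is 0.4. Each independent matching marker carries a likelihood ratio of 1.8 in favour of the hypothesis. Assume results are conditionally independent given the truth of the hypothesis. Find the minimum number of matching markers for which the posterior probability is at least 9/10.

Prior odds = 0.4/0.6 = 2/3.
Likelihood ratio per matching marker = 1.8.
Target odds: 0.9 ÷ 0.1 = 9.
Need (2/3) × 1.8ⁿ ≥ 9, i.e. 1.8ⁿ ≥ 13.5.
1.8⁴ = 10.4976 falls short of 13.5 but 1.8⁵ = 18.89568 reaches it, so n = 5.

5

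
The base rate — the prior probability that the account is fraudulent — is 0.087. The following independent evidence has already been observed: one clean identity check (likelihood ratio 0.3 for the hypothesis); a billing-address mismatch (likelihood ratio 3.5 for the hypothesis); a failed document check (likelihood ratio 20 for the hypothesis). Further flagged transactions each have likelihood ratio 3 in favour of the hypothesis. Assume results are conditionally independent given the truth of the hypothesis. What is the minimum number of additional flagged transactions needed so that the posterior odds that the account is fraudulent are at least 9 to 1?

2

Prior odds = 0.087/0.913 = 87/913.
Combined Bayes factor of the evidence already in hand = 0.3 × 3.5 × 20 = 21.
Odds after that evidence = (87/913) × 21 = 1827/913.
Target odds = 9.
Need 3ⁿ ≥ 9 ÷ (1827/913) = 913/203.
3¹ = 3 falls short of 913/203 but 3² = 9 reaches it, so n = 2.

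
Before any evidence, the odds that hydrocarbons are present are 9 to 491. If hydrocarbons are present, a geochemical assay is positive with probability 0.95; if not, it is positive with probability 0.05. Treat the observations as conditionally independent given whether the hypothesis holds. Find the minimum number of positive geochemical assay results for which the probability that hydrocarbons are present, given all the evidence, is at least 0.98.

3

Prior odds = 9/491.
Likelihood ratio of a positive = 0.95/0.05 = 19.
Target posterior odds = 0.98/0.02 = 49.
Require 19ⁿ ≥ 49 ÷ (9/491) = 24059/9.
19² = 361 falls short of 24059/9 but 19³ = 6859 reaches it, so n = 3.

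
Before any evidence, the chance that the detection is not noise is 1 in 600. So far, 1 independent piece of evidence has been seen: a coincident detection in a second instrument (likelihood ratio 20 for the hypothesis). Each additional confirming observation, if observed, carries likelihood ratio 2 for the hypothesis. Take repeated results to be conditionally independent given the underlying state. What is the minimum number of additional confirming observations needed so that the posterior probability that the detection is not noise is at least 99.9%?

Prior odds = (1/600)/(599/600) = 1/599.
Bayes factor of the evidence already in hand = 20.
Odds after that evidence = (1/599) × 20 = 20/599.
Target odds = 0.999/0.001 = 999.
Need 2ⁿ ≥ 999 ÷ (20/599) = 29920.05.
2¹⁴ = 16384 falls short of 29920.05 but 2¹⁵ = 32768 reaches it, so n = 15.

15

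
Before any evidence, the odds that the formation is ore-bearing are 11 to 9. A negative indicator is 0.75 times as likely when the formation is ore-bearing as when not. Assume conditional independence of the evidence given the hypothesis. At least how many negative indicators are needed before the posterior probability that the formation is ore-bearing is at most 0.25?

Prior odds = 11/9.
Likelihood ratio per negative indicator = 0.75.
Target odds: 0.25 ÷ 0.75 = 1/3.
Require 0.75ⁿ ≤ 1/3 ÷ (11/9) = 3/11.
0.75⁴ = 0.31640625 is still above 3/11 but 0.75⁵ = 243/1024 is at or below it, so n = 5.

5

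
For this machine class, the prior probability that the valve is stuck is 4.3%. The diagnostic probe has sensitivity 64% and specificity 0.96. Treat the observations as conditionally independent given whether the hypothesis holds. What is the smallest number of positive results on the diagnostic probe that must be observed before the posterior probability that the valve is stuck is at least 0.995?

Prior odds = 0.043/0.957 = 43/957.
False-positive rate = 1 − 0.96 = 0.04; likelihood ratio of a positive = 0.64/0.04 = 16.
Target posterior odds = 0.995/0.005 = 199.
Need (43/957) × 16ⁿ ≥ 199, i.e. 16ⁿ ≥ 190443/43.
16³ = 4096 falls short of 190443/43 but 16⁴ = 65536 reaches it, so n = 4.

4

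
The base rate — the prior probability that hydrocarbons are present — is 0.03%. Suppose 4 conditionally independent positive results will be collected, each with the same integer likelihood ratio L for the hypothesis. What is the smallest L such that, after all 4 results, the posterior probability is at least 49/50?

Prior odds = 0.0003/0.9997 = 3/9997.
Target odds = 0.98/0.02 = 49.
Need L⁴ ≥ 49 ÷ (3/9997) = 489853/3.
20⁴ = 160000 < 489853/3 ≤ 194481 = 21⁴, so L = 21.

21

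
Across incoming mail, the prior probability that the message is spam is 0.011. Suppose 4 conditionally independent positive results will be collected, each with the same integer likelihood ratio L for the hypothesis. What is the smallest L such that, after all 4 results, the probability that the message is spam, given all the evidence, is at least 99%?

10

Prior odds = 0.011/0.989 = 11/989.
Target odds = 0.99/0.01 = 99.
Need L⁴ ≥ 99 ÷ (11/989) = 8901.
9⁴ = 6561 < 8901 ≤ 10000 = 10⁴, so L = 10.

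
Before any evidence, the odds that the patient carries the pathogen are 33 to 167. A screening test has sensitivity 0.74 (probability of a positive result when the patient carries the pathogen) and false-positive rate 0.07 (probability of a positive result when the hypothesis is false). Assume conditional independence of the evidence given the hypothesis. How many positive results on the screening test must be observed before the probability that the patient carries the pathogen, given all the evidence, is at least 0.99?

3

Prior odds = 33/167.
Likelihood ratio of a positive result = 0.74/0.07 = 74/7.
Target odds: 0.99 ÷ 0.01 = 99.
Require (74/7)ⁿ ≥ 99 ÷ (33/167) = 501.
(74/7)² = 5476/49 falls short of 501 but (74/7)³ = 405224/343 reaches it, so n = 3.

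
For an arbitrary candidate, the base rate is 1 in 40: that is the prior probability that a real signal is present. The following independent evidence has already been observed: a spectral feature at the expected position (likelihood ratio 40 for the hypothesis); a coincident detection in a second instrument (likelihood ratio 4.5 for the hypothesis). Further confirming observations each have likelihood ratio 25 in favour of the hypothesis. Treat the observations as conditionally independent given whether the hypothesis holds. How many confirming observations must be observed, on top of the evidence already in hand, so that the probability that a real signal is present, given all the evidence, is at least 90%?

Prior odds = 0.025/0.975 = 1/39.
Combined Bayes factor of the evidence already in hand = 40 × 4.5 = 180.
Odds after that evidence = (1/39) × 180 = 60/13.
Target odds = 0.9/0.1 = 9.
Need 25ⁿ ≥ 9 ÷ (60/13) = 1.95.
25¹ = 25, which meets the required 1.95; so n = 1.

1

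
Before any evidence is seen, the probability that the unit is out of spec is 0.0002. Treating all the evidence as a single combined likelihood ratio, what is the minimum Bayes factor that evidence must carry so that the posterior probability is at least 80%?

19996

Prior odds = 0.0002/0.9998 = 1/4999.
Target odds = 0.8/0.2 = 4.
Required Bayes factor = 4 ÷ (1/4999) = 19996.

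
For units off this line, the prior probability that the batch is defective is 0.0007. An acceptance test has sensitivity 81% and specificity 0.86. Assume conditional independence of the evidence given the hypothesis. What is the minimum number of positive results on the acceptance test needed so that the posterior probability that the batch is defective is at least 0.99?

7

Prior odds = 0.0007/0.9993 = 7/9993.
False-positive rate = 1 − 0.86 = 0.14; likelihood ratio of a positive = 0.81/0.14 = 81/14.
Target posterior odds = 0.99/0.01 = 99.
Require (81/14)ⁿ ≥ 99 ÷ (7/9993) = 989307/7.
(81/14)⁶ ≈37509.6 falls short of 989307/7 but (81/14)⁷ ≈217020 reaches it, so n = 7.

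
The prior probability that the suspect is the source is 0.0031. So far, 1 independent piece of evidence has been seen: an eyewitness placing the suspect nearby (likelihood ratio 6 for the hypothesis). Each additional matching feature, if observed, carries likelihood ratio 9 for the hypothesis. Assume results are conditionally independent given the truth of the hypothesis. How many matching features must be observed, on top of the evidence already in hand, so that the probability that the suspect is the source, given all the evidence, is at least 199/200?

5

Prior odds = 0.0031/0.9969 = 31/9969.
Bayes factor of the evidence already in hand = 6.
Odds after that evidence = (31/9969) × 6 = 62/3323.
Target odds = 0.995/0.005 = 199.
Need 9ⁿ ≥ 199 ÷ (62/3323) = 661277/62.
9⁴ = 6561 falls short of 661277/62 but 9⁵ = 59049 reaches it, so n = 5.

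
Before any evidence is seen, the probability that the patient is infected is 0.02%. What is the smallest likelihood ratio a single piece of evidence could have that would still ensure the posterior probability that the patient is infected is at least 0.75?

14997

Prior odds = 0.0002/0.9998 = 1/4999.
Target odds = 0.75/0.25 = 3.
Required Bayes factor = 3 ÷ (1/4999) = 14997.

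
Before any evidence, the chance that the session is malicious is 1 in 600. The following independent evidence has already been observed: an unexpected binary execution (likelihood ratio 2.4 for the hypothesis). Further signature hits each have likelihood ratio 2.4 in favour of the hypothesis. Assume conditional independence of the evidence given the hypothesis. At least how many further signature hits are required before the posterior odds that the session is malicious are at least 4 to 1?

8

Prior odds = (1/600)/(599/600) = 1/599.
Bayes factor of the evidence already in hand = 2.4.
Odds after that evidence = (1/599) × 2.4 = 12/2995.
Target odds = 4.
Need 2.4ⁿ ≥ 4 ÷ (12/2995) = 2995/3.
2.4⁷ = 35831808/78125 falls short of 2995/3 but 2.4⁸ = 429981696/390625 reaches it, so n = 8.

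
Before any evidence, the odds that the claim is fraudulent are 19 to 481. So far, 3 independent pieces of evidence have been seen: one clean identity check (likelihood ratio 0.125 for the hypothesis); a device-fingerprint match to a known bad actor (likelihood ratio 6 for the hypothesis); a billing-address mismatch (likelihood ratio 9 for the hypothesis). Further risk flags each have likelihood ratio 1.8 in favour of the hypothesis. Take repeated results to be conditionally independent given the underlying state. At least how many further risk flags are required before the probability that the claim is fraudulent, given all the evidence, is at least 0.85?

6

Prior odds = 19/481.
Combined Bayes factor of the evidence already in hand = 0.125 × 6 × 9 = 6.75.
Odds after that evidence = (19/481) × 6.75 = 513/1924.
Target odds = 0.85/0.15 = 17/3.
Need 1.8ⁿ ≥ 17/3 ÷ (513/1924) = 32708/1539.
1.8⁵ = 18.89568 falls short of 32708/1539 but 1.8⁶ = 531441/15625 reaches it, so n = 6.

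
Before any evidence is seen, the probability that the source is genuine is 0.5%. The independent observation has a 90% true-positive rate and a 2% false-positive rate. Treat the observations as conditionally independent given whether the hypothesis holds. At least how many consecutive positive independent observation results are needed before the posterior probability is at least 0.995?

3

Prior odds: 0.005 ÷ 0.995 = 1/199.
Likelihood ratio of a positive result = 0.9/0.02 = 45.
Target odds: 0.995 ÷ 0.005 = 199.
Need (1/199) × 45ⁿ ≥ 199, i.e. 45ⁿ ≥ 39601.
45² = 2025 falls short of 39601 but 45³ = 91125 reaches it, so n = 3.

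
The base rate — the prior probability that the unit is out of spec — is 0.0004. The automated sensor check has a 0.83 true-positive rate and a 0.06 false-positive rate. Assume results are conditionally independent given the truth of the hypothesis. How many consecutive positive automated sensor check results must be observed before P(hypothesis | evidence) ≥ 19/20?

Prior odds: 0.0004 ÷ 0.9996 = 1/2499.
Likelihood ratio of a positive result = 0.83/0.06 = 83/6.
Target odds: 0.95 ÷ 0.05 = 19.
Require (83/6)ⁿ ≥ 19 ÷ (1/2499) = 47481.
(83/6)⁴ = 47458321/1296 falls short of 47481 but (83/6)⁵ ≈506564 reaches it, so n = 5.

5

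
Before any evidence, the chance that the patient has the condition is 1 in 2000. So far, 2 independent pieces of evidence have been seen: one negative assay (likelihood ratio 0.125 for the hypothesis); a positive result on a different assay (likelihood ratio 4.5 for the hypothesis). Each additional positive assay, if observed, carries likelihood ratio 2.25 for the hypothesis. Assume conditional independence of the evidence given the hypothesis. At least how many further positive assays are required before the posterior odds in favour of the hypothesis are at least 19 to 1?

Prior odds = 0.0005/0.9995 = 1/1999.
Combined Bayes factor of the evidence already in hand = 0.125 × 4.5 = 0.5625.
Odds after that evidence = (1/1999) × 0.5625 = 9/31984.
Target odds = 19.
Need 2.25ⁿ ≥ 19 ÷ (9/31984) = 607696/9.
2.25¹³ ≈37876.8 falls short of 607696/9 but 2.25¹⁴ ≈85222.7 reaches it, so n = 14.

14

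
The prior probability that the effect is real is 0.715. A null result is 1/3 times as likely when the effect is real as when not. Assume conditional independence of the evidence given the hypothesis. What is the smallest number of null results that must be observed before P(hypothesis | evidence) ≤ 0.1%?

8

Prior odds: 0.715 ÷ 0.285 = 143/57.
Likelihood ratio per null result = 1/3.
Target odds: 0.001 ÷ 0.999 = 1/999.
Need (143/57) × (1/3)ⁿ ≤ 1/999, i.e. (1/3)ⁿ ≤ 19/47619.
(1/3)⁷ = 1/2187 is still above 19/47619 but (1/3)⁸ = 1/6561 is at or below it, so n = 8.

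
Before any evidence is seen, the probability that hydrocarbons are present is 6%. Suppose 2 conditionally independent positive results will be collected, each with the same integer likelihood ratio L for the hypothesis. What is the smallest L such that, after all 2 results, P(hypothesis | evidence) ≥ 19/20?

18

Prior odds = 0.06/0.94 = 3/47.
Target odds = 0.95/0.05 = 19.
Need L² ≥ 19 ÷ (3/47) = 893/3.
17² = 289 < 893/3 ≤ 324 = 18², so L = 18.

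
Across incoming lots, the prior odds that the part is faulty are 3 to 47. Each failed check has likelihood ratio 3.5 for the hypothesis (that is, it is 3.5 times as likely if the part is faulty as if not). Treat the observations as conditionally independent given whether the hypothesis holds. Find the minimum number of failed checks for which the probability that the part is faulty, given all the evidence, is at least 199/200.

Prior odds = 3/47.
Likelihood ratio per failed check = 3.5.
Target posterior odds = 0.995/0.005 = 199.
Require 3.5ⁿ ≥ 199 ÷ (3/47) = 9353/3.
3.5⁶ = 1838.265625 falls short of 9353/3 but 3.5⁷ = 823543/128 reaches it, so n = 7.

7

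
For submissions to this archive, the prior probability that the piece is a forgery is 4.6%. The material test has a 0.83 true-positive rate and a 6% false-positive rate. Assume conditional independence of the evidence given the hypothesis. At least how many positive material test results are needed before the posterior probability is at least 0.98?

Prior odds: 0.046 ÷ 0.954 = 23/477.
Likelihood ratio of a positive result = 0.83/0.06 = 83/6.
Target odds: 0.98 ÷ 0.02 = 49.
Need (23/477) × (83/6)ⁿ ≥ 49, i.e. (83/6)ⁿ ≥ 23373/23.
(83/6)² = 6889/36 falls short of 23373/23 but (83/6)³ = 571787/216 reaches it, so n = 3.

3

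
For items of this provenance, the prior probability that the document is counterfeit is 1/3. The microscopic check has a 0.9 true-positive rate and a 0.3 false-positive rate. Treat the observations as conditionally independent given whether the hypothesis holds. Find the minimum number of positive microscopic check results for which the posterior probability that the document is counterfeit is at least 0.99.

Prior odds: (1/3) ÷ (2/3) = 0.5.
Likelihood ratio of a positive result = 0.9/0.3 = 3.
Target odds: 0.99 ÷ 0.01 = 99.
Need 0.5 × 3ⁿ ≥ 99, i.e. 3ⁿ ≥ 198.
3⁴ = 81 falls short of 198 but 3⁵ = 243 reaches it, so n = 5.

5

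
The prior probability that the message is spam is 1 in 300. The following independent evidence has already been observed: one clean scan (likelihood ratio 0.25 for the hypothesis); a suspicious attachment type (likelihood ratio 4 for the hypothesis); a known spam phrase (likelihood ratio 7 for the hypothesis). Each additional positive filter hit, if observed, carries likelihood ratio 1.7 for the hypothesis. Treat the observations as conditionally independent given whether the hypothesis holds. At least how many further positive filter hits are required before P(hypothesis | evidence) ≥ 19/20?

Prior odds = (1/300)/(299/300) = 1/299.
Combined Bayes factor of the evidence already in hand = 0.25 × 4 × 7 = 7.
Odds after that evidence = (1/299) × 7 = 7/299.
Target odds = 0.95/0.05 = 19.
Need 1.7ⁿ ≥ 19 ÷ (7/299) = 5681/7.
1.7¹² ≈582.622 falls short of 5681/7 but 1.7¹³ ≈990.458 reaches it, so n = 13.

13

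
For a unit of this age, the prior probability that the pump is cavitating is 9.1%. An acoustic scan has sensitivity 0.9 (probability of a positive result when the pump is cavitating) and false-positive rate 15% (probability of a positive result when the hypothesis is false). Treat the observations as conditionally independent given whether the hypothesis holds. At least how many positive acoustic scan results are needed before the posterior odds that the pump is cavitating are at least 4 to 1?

3

Prior odds: 0.091 ÷ 0.909 = 91/909.
Likelihood ratio of a positive result = 0.9/0.15 = 6.
Target odds = 4.
Require 6ⁿ ≥ 4 ÷ (91/909) = 3636/91.
6² = 36 falls short of 3636/91 but 6³ = 216 reaches it, so n = 3.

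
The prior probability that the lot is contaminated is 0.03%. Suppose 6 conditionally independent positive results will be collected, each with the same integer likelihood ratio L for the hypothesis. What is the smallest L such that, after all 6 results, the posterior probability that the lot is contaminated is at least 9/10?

Prior odds = 0.0003/0.9997 = 3/9997.
Target odds = 0.9/0.1 = 9.
Need L⁶ ≥ 9 ÷ (3/9997) = 29991.
5⁶ = 15625 < 29991 ≤ 46656 = 6⁶, so L = 6.

6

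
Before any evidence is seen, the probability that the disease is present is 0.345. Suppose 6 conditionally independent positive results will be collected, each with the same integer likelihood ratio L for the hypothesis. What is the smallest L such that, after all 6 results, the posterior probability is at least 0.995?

Prior odds = 0.345/0.655 = 69/131.
Target odds = 0.995/0.005 = 199.
Need L⁶ ≥ 199 ÷ (69/131) = 26069/69.
2⁶ = 64 < 26069/69 ≤ 729 = 3⁶, so L = 3.

3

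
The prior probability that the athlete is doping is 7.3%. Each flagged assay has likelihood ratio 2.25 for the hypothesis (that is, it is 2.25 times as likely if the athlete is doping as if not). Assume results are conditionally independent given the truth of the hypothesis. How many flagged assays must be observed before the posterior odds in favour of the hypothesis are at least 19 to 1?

Prior odds = 0.073/0.927 = 73/927.
Likelihood ratio per flagged assay = 2.25.
Target odds = 19.
Need (73/927) × 2.25ⁿ ≥ 19, i.e. 2.25ⁿ ≥ 17613/73.
2.25⁶ = 531441/4096 falls short of 17613/73 but 2.25⁷ = 4782969/16384 reaches it, so n = 7.

7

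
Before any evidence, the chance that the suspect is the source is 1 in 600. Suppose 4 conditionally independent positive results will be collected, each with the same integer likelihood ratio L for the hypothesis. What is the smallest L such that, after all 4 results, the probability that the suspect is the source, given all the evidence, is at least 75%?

Prior odds = (1/600)/(599/600) = 1/599.
Target odds = 0.75/0.25 = 3.
Need L⁴ ≥ 3 ÷ (1/599) = 1797.
6⁴ = 1296 < 1797 ≤ 2401 = 7⁴, so L = 7.

7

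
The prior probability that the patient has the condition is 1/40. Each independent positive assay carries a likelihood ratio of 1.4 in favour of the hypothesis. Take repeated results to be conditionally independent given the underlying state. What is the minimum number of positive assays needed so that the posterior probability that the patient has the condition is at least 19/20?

Prior odds = 0.025/0.975 = 1/39.
Likelihood ratio per positive assay = 1.4.
Target odds: 0.95 ÷ 0.05 = 19.
Need (1/39) × 1.4ⁿ ≥ 19, i.e. 1.4ⁿ ≥ 741.
1.4¹⁹ ≈597.63 falls short of 741 but 1.4²⁰ ≈836.683 reaches it, so n = 20.

20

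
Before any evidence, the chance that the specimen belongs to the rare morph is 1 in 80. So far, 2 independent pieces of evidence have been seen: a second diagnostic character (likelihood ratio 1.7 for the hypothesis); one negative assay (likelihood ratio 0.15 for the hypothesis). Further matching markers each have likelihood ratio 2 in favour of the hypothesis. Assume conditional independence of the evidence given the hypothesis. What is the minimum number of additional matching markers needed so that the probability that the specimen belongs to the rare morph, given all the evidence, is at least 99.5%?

Prior odds = 0.0125/0.9875 = 1/79.
Combined Bayes factor of the evidence already in hand = 1.7 × 0.15 = 0.255.
Odds after that evidence = (1/79) × 0.255 = 51/15800.
Target odds = 0.995/0.005 = 199.
Need 2ⁿ ≥ 199 ÷ (51/15800) = 3144200/51.
2¹⁵ = 32768 falls short of 3144200/51 but 2¹⁶ = 65536 reaches it, so n = 16.

16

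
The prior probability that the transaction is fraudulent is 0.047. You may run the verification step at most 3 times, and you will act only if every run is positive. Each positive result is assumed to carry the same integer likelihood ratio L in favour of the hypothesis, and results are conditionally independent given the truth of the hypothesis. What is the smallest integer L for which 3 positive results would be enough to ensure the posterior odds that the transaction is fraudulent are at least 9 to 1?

Prior odds = 0.047/0.953 = 47/953.
Target odds = 9.
Need L³ ≥ 9 ÷ (47/953) = 8577/47.
5³ = 125 < 8577/47 ≤ 216 = 6³, so L = 6.

6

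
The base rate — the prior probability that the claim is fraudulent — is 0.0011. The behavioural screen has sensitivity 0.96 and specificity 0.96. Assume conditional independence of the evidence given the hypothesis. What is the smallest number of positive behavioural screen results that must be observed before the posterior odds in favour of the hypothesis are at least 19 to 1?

Prior odds = 0.0011/0.9989 = 11/9989.
False-positive rate = 1 − 0.96 = 0.04; likelihood ratio of a positive = 0.96/0.04 = 24.
Target odds = 19.
Require 24ⁿ ≥ 19 ÷ (11/9989) = 189791/11.
24³ = 13824 falls short of 189791/11 but 24⁴ = 331776 reaches it, so n = 4.

4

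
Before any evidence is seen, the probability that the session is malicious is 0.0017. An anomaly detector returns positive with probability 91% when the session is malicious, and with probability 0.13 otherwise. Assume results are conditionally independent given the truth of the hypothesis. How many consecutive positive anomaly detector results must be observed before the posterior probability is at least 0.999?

Prior odds: 0.0017 ÷ 0.9983 = 17/9983.
Likelihood ratio of a positive result = 0.91/0.13 = 7.
Target posterior odds = 0.999/0.001 = 999.
Require 7ⁿ ≥ 999 ÷ (17/9983) = 9973017/17.
7⁶ = 117649 falls short of 9973017/17 but 7⁷ = 823543 reaches it, so n = 7.

7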